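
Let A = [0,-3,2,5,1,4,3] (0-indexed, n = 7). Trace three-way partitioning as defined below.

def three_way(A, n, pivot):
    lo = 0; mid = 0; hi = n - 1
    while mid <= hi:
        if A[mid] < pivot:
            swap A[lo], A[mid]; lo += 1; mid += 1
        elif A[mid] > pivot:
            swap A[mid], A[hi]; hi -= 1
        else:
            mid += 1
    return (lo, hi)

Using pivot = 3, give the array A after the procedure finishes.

[0,-3,2,1,3,4,5]

pivot = 3; lo=0, mid=0, hi=6
A[mid]=0<3: swap A[0],A[0]; lo=1,mid=1 → [0,-3,2,5,1,4,3]
A[mid]=-3<3: swap A[1],A[1]; lo=2,mid=2 → [0,-3,2,5,1,4,3]
A[mid]=2<3: swap A[2],A[2]; lo=3,mid=3 → [0,-3,2,5,1,4,3]
A[mid]=5>3: swap A[3],A[6]; hi=5 → [0,-3,2,3,1,4,5]
A[mid]=3=3: mid=4
A[mid]=1<3: swap A[3],A[4]; lo=4,mid=5 → [0,-3,2,1,3,4,5]
A[mid]=4>3: swap A[5],A[5]; hi=4 → [0,-3,2,1,3,4,5]
end: lo=4, hi=4; A = [0,-3,2,1,3,4,5]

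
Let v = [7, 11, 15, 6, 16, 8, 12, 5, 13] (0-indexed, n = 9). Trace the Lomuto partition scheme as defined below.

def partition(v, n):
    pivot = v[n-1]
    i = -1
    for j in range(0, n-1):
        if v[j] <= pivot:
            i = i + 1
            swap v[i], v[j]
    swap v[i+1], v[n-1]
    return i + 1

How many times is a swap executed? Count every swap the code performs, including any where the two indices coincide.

7

pivot=13, i=-1
j=0: 7≤13, i=0, swap(0,0) ⇒ [7, 11, 15, 6, 16, 8, 12, 5, 13]
j=1: 11≤13, i=1, swap(1,1) ⇒ [7, 11, 15, 6, 16, 8, 12, 5, 13]
j=2: 15>13, skip
j=3: 6≤13, i=2, swap(2,3) ⇒ [7, 11, 6, 15, 16, 8, 12, 5, 13]
j=4: 16>13, skip
j=5: 8≤13, i=3, swap(3,5) ⇒ [7, 11, 6, 8, 16, 15, 12, 5, 13]
j=6: 12≤13, i=4, swap(4,6) ⇒ [7, 11, 6, 8, 12, 15, 16, 5, 13]
j=7: 5≤13, i=5, swap(5,7) ⇒ [7, 11, 6, 8, 12, 5, 16, 15, 13]
swap(6,8) ⇒ [7, 11, 6, 8, 12, 5, 13, 15, 16]; return 6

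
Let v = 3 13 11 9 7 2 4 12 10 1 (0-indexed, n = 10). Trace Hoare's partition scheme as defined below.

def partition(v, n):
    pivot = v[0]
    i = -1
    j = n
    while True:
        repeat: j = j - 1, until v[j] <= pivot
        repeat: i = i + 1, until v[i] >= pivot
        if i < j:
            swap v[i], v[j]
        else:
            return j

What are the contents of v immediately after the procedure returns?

1 2 11 9 7 13 4 12 10 3

pivot = v[0] = 3; i = -1, j = 10
j→9 (v[9]=1≤3), i→0 (v[0]=3≥3); i<j, swap → 1 13 11 9 7 2 4 12 10 3
j→5 (v[5]=2≤3), i→1 (v[1]=13≥3); i<j, swap → 1 2 11 9 7 13 4 12 10 3
j→1, i→2; i≥j, return j=1. v = 1 2 11 9 7 13 4 12 10 3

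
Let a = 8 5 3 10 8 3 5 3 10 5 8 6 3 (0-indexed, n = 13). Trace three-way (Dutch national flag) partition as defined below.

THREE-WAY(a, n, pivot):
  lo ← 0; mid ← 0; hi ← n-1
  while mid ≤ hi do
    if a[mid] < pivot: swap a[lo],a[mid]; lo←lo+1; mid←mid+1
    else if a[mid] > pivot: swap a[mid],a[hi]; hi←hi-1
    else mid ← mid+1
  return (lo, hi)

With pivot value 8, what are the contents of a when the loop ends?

5 3 3 3 5 3 6 5 8 8 8 10 10

lo=0 mid=0 hi=12
8=8: mid=1
5<8: swap(0,1), lo=1 mid=2 ⇒ 5 8 3 10 8 3 5 3 10 5 8 6 3
3<8: swap(1,2), lo=2 mid=3 ⇒ 5 3 8 10 8 3 5 3 10 5 8 6 3
10>8: swap(3,12), hi=11 ⇒ 5 3 8 3 8 3 5 3 10 5 8 6 10
3<8: swap(2,3), lo=3 mid=4 ⇒ 5 3 3 8 8 3 5 3 10 5 8 6 10
8=8: mid=5
3<8: swap(3,5), lo=4 mid=6 ⇒ 5 3 3 3 8 8 5 3 10 5 8 6 10
5<8: swap(4,6), lo=5 mid=7 ⇒ 5 3 3 3 5 8 8 3 10 5 8 6 10
3<8: swap(5,7), lo=6 mid=8 ⇒ 5 3 3 3 5 3 8 8 10 5 8 6 10
10>8: swap(8,11), hi=10 ⇒ 5 3 3 3 5 3 8 8 6 5 8 10 10
6<8: swap(6,8), lo=7 mid=9 ⇒ 5 3 3 3 5 3 6 8 8 5 8 10 10
5<8: swap(7,9), lo=8 mid=10 ⇒ 5 3 3 3 5 3 6 5 8 8 8 10 10
8=8: mid=11
done. lo=8 hi=10; a=5 3 3 3 5 3 6 5 8 8 8 10 10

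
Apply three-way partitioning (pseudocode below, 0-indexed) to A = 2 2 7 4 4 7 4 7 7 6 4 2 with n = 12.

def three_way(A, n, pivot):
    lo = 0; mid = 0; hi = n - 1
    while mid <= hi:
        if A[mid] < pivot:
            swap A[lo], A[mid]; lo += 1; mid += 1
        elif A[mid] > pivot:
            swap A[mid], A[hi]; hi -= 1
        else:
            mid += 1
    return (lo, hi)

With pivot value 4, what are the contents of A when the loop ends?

pivot = 4; lo=0, mid=0, hi=11
A[mid]=2<4: swap A[0],A[0]; lo=1,mid=1 → 2 2 7 4 4 7 4 7 7 6 4 2
A[mid]=2<4: swap A[1],A[1]; lo=2,mid=2 → 2 2 7 4 4 7 4 7 7 6 4 2
A[mid]=7>4: swap A[2],A[11]; hi=10 → 2 2 2 4 4 7 4 7 7 6 4 7
A[mid]=2<4: swap A[2],A[2]; lo=3,mid=3 → 2 2 2 4 4 7 4 7 7 6 4 7
A[mid]=4=4: mid=4
A[mid]=4=4: mid=5
A[mid]=7>4: swap A[5],A[10]; hi=9 → 2 2 2 4 4 4 4 7 7 6 7 7
A[mid]=4=4: mid=6
A[mid]=4=4: mid=7
A[mid]=7>4: swap A[7],A[9]; hi=8 → 2 2 2 4 4 4 4 6 7 7 7 7
A[mid]=6>4: swap A[7],A[8]; hi=7 → 2 2 2 4 4 4 4 7 6 7 7 7
A[mid]=7>4: swap A[7],A[7]; hi=6 → 2 2 2 4 4 4 4 7 6 7 7 7
end: lo=3, hi=6; A = 2 2 2 4 4 4 4 7 6 7 7 7

2 2 2 4 4 4 4 7 6 7 7 7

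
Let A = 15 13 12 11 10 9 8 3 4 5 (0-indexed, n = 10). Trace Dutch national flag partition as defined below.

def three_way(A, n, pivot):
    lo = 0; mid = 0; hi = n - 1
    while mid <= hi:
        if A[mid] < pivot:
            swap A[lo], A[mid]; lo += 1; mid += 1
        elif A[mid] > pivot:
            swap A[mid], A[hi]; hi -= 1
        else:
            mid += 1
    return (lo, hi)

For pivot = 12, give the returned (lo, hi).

(7, 7)

lo=0 mid=0 hi=9
15>12: swap(0,9), hi=8 ⇒ 5 13 12 11 10 9 8 3 4 15
5<12: swap(0,0), lo=1 mid=1 ⇒ 5 13 12 11 10 9 8 3 4 15
13>12: swap(1,8), hi=7 ⇒ 5 4 12 11 10 9 8 3 13 15
4<12: swap(1,1), lo=2 mid=2 ⇒ 5 4 12 11 10 9 8 3 13 15
12=12: mid=3
11<12: swap(2,3), lo=3 mid=4 ⇒ 5 4 11 12 10 9 8 3 13 15
10<12: swap(3,4), lo=4 mid=5 ⇒ 5 4 11 10 12 9 8 3 13 15
9<12: swap(4,5), lo=5 mid=6 ⇒ 5 4 11 10 9 12 8 3 13 15
8<12: swap(5,6), lo=6 mid=7 ⇒ 5 4 11 10 9 8 12 3 13 15
3<12: swap(6,7), lo=7 mid=8 ⇒ 5 4 11 10 9 8 3 12 13 15
done. lo=7 hi=7; A=5 4 11 10 9 8 3 12 13 15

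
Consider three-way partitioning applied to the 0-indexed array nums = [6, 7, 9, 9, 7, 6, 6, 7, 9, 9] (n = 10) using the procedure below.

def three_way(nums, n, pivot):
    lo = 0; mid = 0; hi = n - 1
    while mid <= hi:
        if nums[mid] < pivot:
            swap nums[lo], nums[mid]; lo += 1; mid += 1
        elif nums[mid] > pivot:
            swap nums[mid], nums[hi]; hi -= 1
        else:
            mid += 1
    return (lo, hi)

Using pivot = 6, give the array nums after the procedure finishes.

[6, 6, 6, 7, 9, 9, 7, 9, 9, 7]

pivot = 6; lo=0, mid=0, hi=9
nums[mid]=6=6: mid=1
nums[mid]=7>6: swap nums[1],nums[9]; hi=8 → [6, 9, 9, 9, 7, 6, 6, 7, 9, 7]
nums[mid]=9>6: swap nums[1],nums[8]; hi=7 → [6, 9, 9, 9, 7, 6, 6, 7, 9, 7]
nums[mid]=9>6: swap nums[1],nums[7]; hi=6 → [6, 7, 9, 9, 7, 6, 6, 9, 9, 7]
nums[mid]=7>6: swap nums[1],nums[6]; hi=5 → [6, 6, 9, 9, 7, 6, 7, 9, 9, 7]
nums[mid]=6=6: mid=2
nums[mid]=9>6: swap nums[2],nums[5]; hi=4 → [6, 6, 6, 9, 7, 9, 7, 9, 9, 7]
nums[mid]=6=6: mid=3
nums[mid]=9>6: swap nums[3],nums[4]; hi=3 → [6, 6, 6, 7, 9, 9, 7, 9, 9, 7]
nums[mid]=7>6: swap nums[3],nums[3]; hi=2 → [6, 6, 6, 7, 9, 9, 7, 9, 9, 7]
end: lo=0, hi=2; nums = [6, 6, 6, 7, 9, 9, 7, 9, 9, 7]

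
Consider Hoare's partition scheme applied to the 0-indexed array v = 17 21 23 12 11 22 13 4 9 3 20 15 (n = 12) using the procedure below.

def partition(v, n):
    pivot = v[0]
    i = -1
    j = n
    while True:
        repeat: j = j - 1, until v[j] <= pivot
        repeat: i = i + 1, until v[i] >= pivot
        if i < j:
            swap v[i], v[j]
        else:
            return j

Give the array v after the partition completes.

15 3 9 12 11 4 13 22 23 21 20 17

pivot = v[0] = 17; i = -1, j = 12
j→11 (v[11]=15≤17), i→0 (v[0]=17≥17); i<j, swap → 15 21 23 12 11 22 13 4 9 3 20 17
j→9 (v[9]=3≤17), i→1 (v[1]=21≥17); i<j, swap → 15 3 23 12 11 22 13 4 9 21 20 17
j→8 (v[8]=9≤17), i→2 (v[2]=23≥17); i<j, swap → 15 3 9 12 11 22 13 4 23 21 20 17
j→7 (v[7]=4≤17), i→5 (v[5]=22≥17); i<j, swap → 15 3 9 12 11 4 13 22 23 21 20 17
j→6, i→7; i≥j, return j=6. v = 15 3 9 12 11 4 13 22 23 21 20 17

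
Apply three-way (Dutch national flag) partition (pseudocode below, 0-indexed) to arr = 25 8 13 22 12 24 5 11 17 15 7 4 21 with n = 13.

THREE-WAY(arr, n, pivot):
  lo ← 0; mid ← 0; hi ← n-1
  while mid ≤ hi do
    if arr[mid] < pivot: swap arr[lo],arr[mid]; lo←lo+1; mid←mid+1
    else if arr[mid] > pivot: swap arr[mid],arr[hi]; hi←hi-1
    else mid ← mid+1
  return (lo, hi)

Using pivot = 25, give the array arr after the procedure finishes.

8 13 22 12 24 5 11 17 15 7 4 21 25

lo=0 mid=0 hi=12
25=25: mid=1
8<25: swap(0,1), lo=1 mid=2 ⇒ 8 25 13 22 12 24 5 11 17 15 7 4 21
13<25: swap(1,2), lo=2 mid=3 ⇒ 8 13 25 22 12 24 5 11 17 15 7 4 21
22<25: swap(2,3), lo=3 mid=4 ⇒ 8 13 22 25 12 24 5 11 17 15 7 4 21
12<25: swap(3,4), lo=4 mid=5 ⇒ 8 13 22 12 25 24 5 11 17 15 7 4 21
24<25: swap(4,5), lo=5 mid=6 ⇒ 8 13 22 12 24 25 5 11 17 15 7 4 21
5<25: swap(5,6), lo=6 mid=7 ⇒ 8 13 22 12 24 5 25 11 17 15 7 4 21
11<25: swap(6,7), lo=7 mid=8 ⇒ 8 13 22 12 24 5 11 25 17 15 7 4 21
17<25: swap(7,8), lo=8 mid=9 ⇒ 8 13 22 12 24 5 11 17 25 15 7 4 21
15<25: swap(8,9), lo=9 mid=10 ⇒ 8 13 22 12 24 5 11 17 15 25 7 4 21
7<25: swap(9,10), lo=10 mid=11 ⇒ 8 13 22 12 24 5 11 17 15 7 25 4 21
4<25: swap(10,11), lo=11 mid=12 ⇒ 8 13 22 12 24 5 11 17 15 7 4 25 21
21<25: swap(11,12), lo=12 mid=13 ⇒ 8 13 22 12 24 5 11 17 15 7 4 21 25
done. lo=12 hi=12; arr=8 13 22 12 24 5 11 17 15 7 4 21 25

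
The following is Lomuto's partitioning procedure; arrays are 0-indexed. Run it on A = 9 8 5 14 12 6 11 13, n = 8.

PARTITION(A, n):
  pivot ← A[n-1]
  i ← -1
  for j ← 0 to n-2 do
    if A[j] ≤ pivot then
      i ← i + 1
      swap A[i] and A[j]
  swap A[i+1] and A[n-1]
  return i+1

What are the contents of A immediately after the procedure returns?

pivot = A[7] = 13; i = -1
j=0: A[0]=9 ≤ 13 → i=0, swap A[0],A[0] (no change) → 9 8 5 14 12 6 11 13
j=1: A[1]=8 ≤ 13 → i=1, swap A[1],A[1] (no change) → 9 8 5 14 12 6 11 13
j=2: A[2]=5 ≤ 13 → i=2, swap A[2],A[2] (no change) → 9 8 5 14 12 6 11 13
j=3: A[3]=14 > 13 → no swap
j=4: A[4]=12 ≤ 13 → i=3, swap A[3],A[4] → 9 8 5 12 14 6 11 13
j=5: A[5]=6 ≤ 13 → i=4, swap A[4],A[5] → 9 8 5 12 6 14 11 13
j=6: A[6]=11 ≤ 13 → i=5, swap A[5],A[6] → 9 8 5 12 6 11 14 13
final swap A[6],A[7] → 9 8 5 12 6 11 13 14; return 6

9 8 5 12 6 11 13 14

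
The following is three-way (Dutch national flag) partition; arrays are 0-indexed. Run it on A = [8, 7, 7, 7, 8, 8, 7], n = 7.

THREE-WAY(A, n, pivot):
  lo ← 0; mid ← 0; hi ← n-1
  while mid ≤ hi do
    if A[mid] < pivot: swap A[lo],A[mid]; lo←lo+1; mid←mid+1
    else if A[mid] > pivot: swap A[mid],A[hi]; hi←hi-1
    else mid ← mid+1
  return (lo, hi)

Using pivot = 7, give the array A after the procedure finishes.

[7, 7, 7, 7, 8, 8, 8]

pivot = 7; lo=0, mid=0, hi=6
A[mid]=8>7: swap A[0],A[6]; hi=5 → [7, 7, 7, 7, 8, 8, 8]
A[mid]=7=7: mid=1
A[mid]=7=7: mid=2
A[mid]=7=7: mid=3
A[mid]=7=7: mid=4
A[mid]=8>7: swap A[4],A[5]; hi=4 → [7, 7, 7, 7, 8, 8, 8]
A[mid]=8>7: swap A[4],A[4]; hi=3 → [7, 7, 7, 7, 8, 8, 8]
end: lo=0, hi=3; A = [7, 7, 7, 7, 8, 8, 8]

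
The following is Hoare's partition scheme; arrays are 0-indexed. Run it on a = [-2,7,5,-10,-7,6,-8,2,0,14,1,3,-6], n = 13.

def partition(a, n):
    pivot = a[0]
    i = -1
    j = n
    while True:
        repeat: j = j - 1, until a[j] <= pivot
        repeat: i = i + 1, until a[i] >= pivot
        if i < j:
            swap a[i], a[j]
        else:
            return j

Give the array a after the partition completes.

[-6,-8,-7,-10,5,6,7,2,0,14,1,3,-2]

pivot = a[0] = -2; i = -1, j = 13
j→12 (a[12]=-6≤-2), i→0 (a[0]=-2≥-2); i<j, swap → [-6,7,5,-10,-7,6,-8,2,0,14,1,3,-2]
j→6 (a[6]=-8≤-2), i→1 (a[1]=7≥-2); i<j, swap → [-6,-8,5,-10,-7,6,7,2,0,14,1,3,-2]
j→4 (a[4]=-7≤-2), i→2 (a[2]=5≥-2); i<j, swap → [-6,-8,-7,-10,5,6,7,2,0,14,1,3,-2]
j→3, i→4; i≥j, return j=3. a = [-6,-8,-7,-10,5,6,7,2,0,14,1,3,-2]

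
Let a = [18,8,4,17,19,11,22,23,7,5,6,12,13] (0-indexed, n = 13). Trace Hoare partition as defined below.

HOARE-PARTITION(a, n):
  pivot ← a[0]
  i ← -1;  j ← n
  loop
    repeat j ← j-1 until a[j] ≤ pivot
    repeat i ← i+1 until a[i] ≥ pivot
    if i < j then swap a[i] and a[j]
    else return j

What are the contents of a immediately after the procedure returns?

[13,8,4,17,12,11,6,5,7,23,22,19,18]

pivot = a[0] = 18; i = -1, j = 13
j→12 (a[12]=13≤18), i→0 (a[0]=18≥18); i<j, swap → [13,8,4,17,19,11,22,23,7,5,6,12,18]
j→11 (a[11]=12≤18), i→4 (a[4]=19≥18); i<j, swap → [13,8,4,17,12,11,22,23,7,5,6,19,18]
j→10 (a[10]=6≤18), i→6 (a[6]=22≥18); i<j, swap → [13,8,4,17,12,11,6,23,7,5,22,19,18]
j→9 (a[9]=5≤18), i→7 (a[7]=23≥18); i<j, swap → [13,8,4,17,12,11,6,5,7,23,22,19,18]
j→8, i→9; i≥j, return j=8. a = [13,8,4,17,12,11,6,5,7,23,22,19,18]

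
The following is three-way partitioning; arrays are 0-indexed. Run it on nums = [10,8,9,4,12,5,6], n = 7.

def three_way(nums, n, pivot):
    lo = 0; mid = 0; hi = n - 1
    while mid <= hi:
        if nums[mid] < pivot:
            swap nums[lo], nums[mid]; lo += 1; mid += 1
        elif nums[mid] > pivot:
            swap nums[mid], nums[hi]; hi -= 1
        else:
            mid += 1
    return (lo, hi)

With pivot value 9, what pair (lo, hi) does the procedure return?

(4, 4)

pivot = 9; lo=0, mid=0, hi=6
nums[mid]=10>9: swap nums[0],nums[6]; hi=5 → [6,8,9,4,12,5,10]
nums[mid]=6<9: swap nums[0],nums[0]; lo=1,mid=1 → [6,8,9,4,12,5,10]
nums[mid]=8<9: swap nums[1],nums[1]; lo=2,mid=2 → [6,8,9,4,12,5,10]
nums[mid]=9=9: mid=3
nums[mid]=4<9: swap nums[2],nums[3]; lo=3,mid=4 → [6,8,4,9,12,5,10]
nums[mid]=12>9: swap nums[4],nums[5]; hi=4 → [6,8,4,9,5,12,10]
nums[mid]=5<9: swap nums[3],nums[4]; lo=4,mid=5 → [6,8,4,5,9,12,10]
end: lo=4, hi=4; nums = [6,8,4,5,9,12,10]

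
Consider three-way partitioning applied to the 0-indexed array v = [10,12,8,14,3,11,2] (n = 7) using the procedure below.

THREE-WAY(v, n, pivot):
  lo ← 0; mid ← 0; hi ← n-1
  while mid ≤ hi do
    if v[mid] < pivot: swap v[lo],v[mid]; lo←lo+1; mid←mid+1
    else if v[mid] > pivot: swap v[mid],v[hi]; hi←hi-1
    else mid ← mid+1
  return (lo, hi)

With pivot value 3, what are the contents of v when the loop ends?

pivot = 3; lo=0, mid=0, hi=6
v[mid]=10>3: swap v[0],v[6]; hi=5 → [2,12,8,14,3,11,10]
v[mid]=2<3: swap v[0],v[0]; lo=1,mid=1 → [2,12,8,14,3,11,10]
v[mid]=12>3: swap v[1],v[5]; hi=4 → [2,11,8,14,3,12,10]
v[mid]=11>3: swap v[1],v[4]; hi=3 → [2,3,8,14,11,12,10]
v[mid]=3=3: mid=2
v[mid]=8>3: swap v[2],v[3]; hi=2 → [2,3,14,8,11,12,10]
v[mid]=14>3: swap v[2],v[2]; hi=1 → [2,3,14,8,11,12,10]
end: lo=1, hi=1; v = [2,3,14,8,11,12,10]

[2,3,14,8,11,12,10]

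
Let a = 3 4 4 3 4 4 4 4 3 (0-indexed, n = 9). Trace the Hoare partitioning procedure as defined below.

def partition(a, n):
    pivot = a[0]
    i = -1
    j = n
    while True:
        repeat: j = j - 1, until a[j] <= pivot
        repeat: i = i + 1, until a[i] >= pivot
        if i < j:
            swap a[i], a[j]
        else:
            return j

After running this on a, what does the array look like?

pivot = a[0] = 3; i = -1, j = 9
j→8 (a[8]=3≤3), i→0 (a[0]=3≥3); i<j, swap → 3 4 4 3 4 4 4 4 3
j→3 (a[3]=3≤3), i→1 (a[1]=4≥3); i<j, swap → 3 3 4 4 4 4 4 4 3
j→1, i→2; i≥j, return j=1. a = 3 3 4 4 4 4 4 4 3

3 3 4 4 4 4 4 4 3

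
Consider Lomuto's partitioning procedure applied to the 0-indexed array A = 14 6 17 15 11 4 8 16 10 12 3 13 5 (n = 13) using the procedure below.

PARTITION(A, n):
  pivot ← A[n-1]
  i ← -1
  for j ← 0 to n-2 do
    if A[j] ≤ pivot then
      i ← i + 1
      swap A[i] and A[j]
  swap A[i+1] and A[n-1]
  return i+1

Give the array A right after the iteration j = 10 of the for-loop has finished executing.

4 3 17 15 11 14 8 16 10 12 6 13 5

pivot = A[12] = 5; i = -1
j=0: A[0]=14 > 5 → no swap
j=1: A[1]=6 > 5 → no swap
j=2: A[2]=17 > 5 → no swap
j=3: A[3]=15 > 5 → no swap
j=4: A[4]=11 > 5 → no swap
j=5: A[5]=4 ≤ 5 → i=0, swap A[0],A[5] → 4 6 17 15 11 14 8 16 10 12 3 13 5
j=6: A[6]=8 > 5 → no swap
j=7: A[7]=16 > 5 → no swap
j=8: A[8]=10 > 5 → no swap
j=9: A[9]=12 > 5 → no swap
j=10: A[10]=3 ≤ 5 → i=1, swap A[1],A[10] → 4 3 17 15 11 14 8 16 10 12 6 13 5
(after j=10) A = 4 3 17 15 11 14 8 16 10 12 6 13 5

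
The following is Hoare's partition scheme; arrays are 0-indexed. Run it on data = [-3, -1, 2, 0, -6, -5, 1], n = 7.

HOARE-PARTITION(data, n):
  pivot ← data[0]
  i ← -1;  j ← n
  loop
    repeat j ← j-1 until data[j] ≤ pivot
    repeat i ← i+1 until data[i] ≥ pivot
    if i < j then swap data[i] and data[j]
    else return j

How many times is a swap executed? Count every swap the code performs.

pivot = data[0] = -3; i = -1, j = 7
j→5 (data[5]=-5≤-3), i→0 (data[0]=-3≥-3); i<j, swap → [-5, -1, 2, 0, -6, -3, 1]
j→4 (data[4]=-6≤-3), i→1 (data[1]=-1≥-3); i<j, swap → [-5, -6, 2, 0, -1, -3, 1]
j→1, i→2; i≥j, return j=1. data = [-5, -6, 2, 0, -1, -3, 1]

2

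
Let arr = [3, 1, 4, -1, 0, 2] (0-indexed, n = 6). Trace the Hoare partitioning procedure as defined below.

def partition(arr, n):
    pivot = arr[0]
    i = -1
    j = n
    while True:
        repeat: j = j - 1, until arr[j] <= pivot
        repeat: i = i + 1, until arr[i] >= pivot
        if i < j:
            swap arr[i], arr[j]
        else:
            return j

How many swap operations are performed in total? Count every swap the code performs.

2

pivot = arr[0] = 3; i = -1, j = 6
j→5 (arr[5]=2≤3), i→0 (arr[0]=3≥3); i<j, swap → [2, 1, 4, -1, 0, 3]
j→4 (arr[4]=0≤3), i→2 (arr[2]=4≥3); i<j, swap → [2, 1, 0, -1, 4, 3]
j→3, i→4; i≥j, return j=3. arr = [2, 1, 0, -1, 4, 3]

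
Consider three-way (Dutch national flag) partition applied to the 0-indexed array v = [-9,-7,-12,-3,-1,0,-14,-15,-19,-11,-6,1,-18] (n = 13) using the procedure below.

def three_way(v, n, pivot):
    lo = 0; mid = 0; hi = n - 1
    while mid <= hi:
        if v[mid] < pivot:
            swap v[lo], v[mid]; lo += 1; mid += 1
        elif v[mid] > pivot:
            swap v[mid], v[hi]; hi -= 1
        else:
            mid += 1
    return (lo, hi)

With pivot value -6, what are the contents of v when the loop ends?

[-9,-7,-12,-18,-11,-14,-15,-19,-6,0,1,-1,-3]

lo=0 mid=0 hi=12
-9<-6: swap(0,0), lo=1 mid=1 ⇒ [-9,-7,-12,-3,-1,0,-14,-15,-19,-11,-6,1,-18]
-7<-6: swap(1,1), lo=2 mid=2 ⇒ [-9,-7,-12,-3,-1,0,-14,-15,-19,-11,-6,1,-18]
-12<-6: swap(2,2), lo=3 mid=3 ⇒ [-9,-7,-12,-3,-1,0,-14,-15,-19,-11,-6,1,-18]
-3>-6: swap(3,12), hi=11 ⇒ [-9,-7,-12,-18,-1,0,-14,-15,-19,-11,-6,1,-3]
-18<-6: swap(3,3), lo=4 mid=4 ⇒ [-9,-7,-12,-18,-1,0,-14,-15,-19,-11,-6,1,-3]
-1>-6: swap(4,11), hi=10 ⇒ [-9,-7,-12,-18,1,0,-14,-15,-19,-11,-6,-1,-3]
1>-6: swap(4,10), hi=9 ⇒ [-9,-7,-12,-18,-6,0,-14,-15,-19,-11,1,-1,-3]
-6=-6: mid=5
0>-6: swap(5,9), hi=8 ⇒ [-9,-7,-12,-18,-6,-11,-14,-15,-19,0,1,-1,-3]
-11<-6: swap(4,5), lo=5 mid=6 ⇒ [-9,-7,-12,-18,-11,-6,-14,-15,-19,0,1,-1,-3]
-14<-6: swap(5,6), lo=6 mid=7 ⇒ [-9,-7,-12,-18,-11,-14,-6,-15,-19,0,1,-1,-3]
-15<-6: swap(6,7), lo=7 mid=8 ⇒ [-9,-7,-12,-18,-11,-14,-15,-6,-19,0,1,-1,-3]
-19<-6: swap(7,8), lo=8 mid=9 ⇒ [-9,-7,-12,-18,-11,-14,-15,-19,-6,0,1,-1,-3]
done. lo=8 hi=8; v=[-9,-7,-12,-18,-11,-14,-15,-19,-6,0,1,-1,-3]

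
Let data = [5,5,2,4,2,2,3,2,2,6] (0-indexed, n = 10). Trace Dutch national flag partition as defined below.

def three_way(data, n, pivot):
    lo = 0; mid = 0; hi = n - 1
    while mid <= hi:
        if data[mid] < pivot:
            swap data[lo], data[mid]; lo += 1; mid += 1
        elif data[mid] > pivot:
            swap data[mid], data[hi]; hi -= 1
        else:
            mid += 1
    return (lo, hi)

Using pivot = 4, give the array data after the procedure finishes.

[2,2,2,2,2,3,4,5,6,5]

pivot = 4; lo=0, mid=0, hi=9
data[mid]=5>4: swap data[0],data[9]; hi=8 → [6,5,2,4,2,2,3,2,2,5]
data[mid]=6>4: swap data[0],data[8]; hi=7 → [2,5,2,4,2,2,3,2,6,5]
data[mid]=2<4: swap data[0],data[0]; lo=1,mid=1 → [2,5,2,4,2,2,3,2,6,5]
data[mid]=5>4: swap data[1],data[7]; hi=6 → [2,2,2,4,2,2,3,5,6,5]
data[mid]=2<4: swap data[1],data[1]; lo=2,mid=2 → [2,2,2,4,2,2,3,5,6,5]
data[mid]=2<4: swap data[2],data[2]; lo=3,mid=3 → [2,2,2,4,2,2,3,5,6,5]
data[mid]=4=4: mid=4
data[mid]=2<4: swap data[3],data[4]; lo=4,mid=5 → [2,2,2,2,4,2,3,5,6,5]
data[mid]=2<4: swap data[4],data[5]; lo=5,mid=6 → [2,2,2,2,2,4,3,5,6,5]
data[mid]=3<4: swap data[5],data[6]; lo=6,mid=7 → [2,2,2,2,2,3,4,5,6,5]
end: lo=6, hi=6; data = [2,2,2,2,2,3,4,5,6,5]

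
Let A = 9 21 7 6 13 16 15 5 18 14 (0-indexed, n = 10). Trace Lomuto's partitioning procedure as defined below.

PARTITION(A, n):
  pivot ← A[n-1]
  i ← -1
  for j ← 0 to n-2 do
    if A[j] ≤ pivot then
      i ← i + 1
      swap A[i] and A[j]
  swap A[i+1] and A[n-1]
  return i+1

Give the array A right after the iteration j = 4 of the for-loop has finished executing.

9 7 6 13 21 16 15 5 18 14

pivot = A[9] = 14; i = -1
j=0: A[0]=9 ≤ 14 → i=0, swap A[0],A[0] (no change) → 9 21 7 6 13 16 15 5 18 14
j=1: A[1]=21 > 14 → no swap
j=2: A[2]=7 ≤ 14 → i=1, swap A[1],A[2] → 9 7 21 6 13 16 15 5 18 14
j=3: A[3]=6 ≤ 14 → i=2, swap A[2],A[3] → 9 7 6 21 13 16 15 5 18 14
j=4: A[4]=13 ≤ 14 → i=3, swap A[3],A[4] → 9 7 6 13 21 16 15 5 18 14
(after j=4) A = 9 7 6 13 21 16 15 5 18 14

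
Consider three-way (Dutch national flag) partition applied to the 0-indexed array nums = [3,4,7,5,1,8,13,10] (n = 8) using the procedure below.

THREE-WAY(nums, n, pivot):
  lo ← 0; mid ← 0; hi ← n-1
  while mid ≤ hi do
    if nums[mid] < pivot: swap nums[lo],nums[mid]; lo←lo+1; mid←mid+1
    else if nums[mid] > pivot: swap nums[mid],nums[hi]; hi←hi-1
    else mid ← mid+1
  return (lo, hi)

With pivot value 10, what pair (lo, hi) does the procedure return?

(6, 6)

pivot = 10; lo=0, mid=0, hi=7
nums[mid]=3<10: swap nums[0],nums[0]; lo=1,mid=1 → [3,4,7,5,1,8,13,10]
nums[mid]=4<10: swap nums[1],nums[1]; lo=2,mid=2 → [3,4,7,5,1,8,13,10]
nums[mid]=7<10: swap nums[2],nums[2]; lo=3,mid=3 → [3,4,7,5,1,8,13,10]
nums[mid]=5<10: swap nums[3],nums[3]; lo=4,mid=4 → [3,4,7,5,1,8,13,10]
nums[mid]=1<10: swap nums[4],nums[4]; lo=5,mid=5 → [3,4,7,5,1,8,13,10]
nums[mid]=8<10: swap nums[5],nums[5]; lo=6,mid=6 → [3,4,7,5,1,8,13,10]
nums[mid]=13>10: swap nums[6],nums[7]; hi=6 → [3,4,7,5,1,8,10,13]
nums[mid]=10=10: mid=7
end: lo=6, hi=6; nums = [3,4,7,5,1,8,10,13]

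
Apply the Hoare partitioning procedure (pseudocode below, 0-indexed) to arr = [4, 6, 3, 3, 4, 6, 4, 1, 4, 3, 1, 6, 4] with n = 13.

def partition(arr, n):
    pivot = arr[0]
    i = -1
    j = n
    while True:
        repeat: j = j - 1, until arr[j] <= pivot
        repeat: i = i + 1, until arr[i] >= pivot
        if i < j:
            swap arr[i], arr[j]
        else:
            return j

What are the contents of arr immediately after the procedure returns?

pivot=4
j stops at 12 (4), i stops at 0 (4); swap ⇒ [4, 6, 3, 3, 4, 6, 4, 1, 4, 3, 1, 6, 4]
j stops at 10 (1), i stops at 1 (6); swap ⇒ [4, 1, 3, 3, 4, 6, 4, 1, 4, 3, 6, 6, 4]
j stops at 9 (3), i stops at 4 (4); swap ⇒ [4, 1, 3, 3, 3, 6, 4, 1, 4, 4, 6, 6, 4]
j stops at 8 (4), i stops at 5 (6); swap ⇒ [4, 1, 3, 3, 3, 4, 4, 1, 6, 4, 6, 6, 4]
j stops at 7 (1), i stops at 6 (4); swap ⇒ [4, 1, 3, 3, 3, 4, 1, 4, 6, 4, 6, 6, 4]
j stops at 6, i stops at 7; i≥j ⇒ return 6. arr=[4, 1, 3, 3, 3, 4, 1, 4, 6, 4, 6, 6, 4]

[4, 1, 3, 3, 3, 4, 1, 4, 6, 4, 6, 6, 4]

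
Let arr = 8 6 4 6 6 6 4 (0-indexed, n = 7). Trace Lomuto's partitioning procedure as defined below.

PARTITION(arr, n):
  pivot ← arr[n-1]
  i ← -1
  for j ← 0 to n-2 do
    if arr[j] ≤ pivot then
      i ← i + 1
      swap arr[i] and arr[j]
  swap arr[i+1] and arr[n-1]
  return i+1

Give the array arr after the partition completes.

4 4 8 6 6 6 6

pivot = arr[6] = 4; i = -1
j=0: arr[0]=8 > 4 → no swap
j=1: arr[1]=6 > 4 → no swap
j=2: arr[2]=4 ≤ 4 → i=0, swap arr[0],arr[2] → 4 6 8 6 6 6 4
j=3: arr[3]=6 > 4 → no swap
j=4: arr[4]=6 > 4 → no swap
j=5: arr[5]=6 > 4 → no swap
final swap arr[1],arr[6] → 4 4 8 6 6 6 6; return 1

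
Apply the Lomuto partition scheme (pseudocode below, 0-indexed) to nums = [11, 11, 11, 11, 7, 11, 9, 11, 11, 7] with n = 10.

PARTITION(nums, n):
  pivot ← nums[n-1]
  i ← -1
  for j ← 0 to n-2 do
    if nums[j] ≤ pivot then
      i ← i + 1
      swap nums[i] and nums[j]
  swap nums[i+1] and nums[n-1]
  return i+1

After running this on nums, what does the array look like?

[7, 7, 11, 11, 11, 11, 9, 11, 11, 11]

pivot = nums[9] = 7; i = -1
j=0: nums[0]=11 > 7 → no swap
j=1: nums[1]=11 > 7 → no swap
j=2: nums[2]=11 > 7 → no swap
j=3: nums[3]=11 > 7 → no swap
j=4: nums[4]=7 ≤ 7 → i=0, swap nums[0],nums[4] → [7, 11, 11, 11, 11, 11, 9, 11, 11, 7]
j=5: nums[5]=11 > 7 → no swap
j=6: nums[6]=9 > 7 → no swap
j=7: nums[7]=11 > 7 → no swap
j=8: nums[8]=11 > 7 → no swap
final swap nums[1],nums[9] → [7, 7, 11, 11, 11, 11, 9, 11, 11, 11]; return 1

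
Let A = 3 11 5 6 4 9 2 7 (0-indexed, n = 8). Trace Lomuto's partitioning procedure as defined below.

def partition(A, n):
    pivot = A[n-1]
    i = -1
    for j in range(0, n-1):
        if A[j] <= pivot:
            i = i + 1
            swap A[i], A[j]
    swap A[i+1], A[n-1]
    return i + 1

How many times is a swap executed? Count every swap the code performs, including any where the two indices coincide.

6

pivot = A[7] = 7; i = -1
j=0: A[0]=3 ≤ 7 → i=0, swap A[0],A[0] (no change) → 3 11 5 6 4 9 2 7
j=1: A[1]=11 > 7 → no swap
j=2: A[2]=5 ≤ 7 → i=1, swap A[1],A[2] → 3 5 11 6 4 9 2 7
j=3: A[3]=6 ≤ 7 → i=2, swap A[2],A[3] → 3 5 6 11 4 9 2 7
j=4: A[4]=4 ≤ 7 → i=3, swap A[3],A[4] → 3 5 6 4 11 9 2 7
j=5: A[5]=9 > 7 → no swap
j=6: A[6]=2 ≤ 7 → i=4, swap A[4],A[6] → 3 5 6 4 2 9 11 7
final swap A[5],A[7] → 3 5 6 4 2 7 11 9; return 5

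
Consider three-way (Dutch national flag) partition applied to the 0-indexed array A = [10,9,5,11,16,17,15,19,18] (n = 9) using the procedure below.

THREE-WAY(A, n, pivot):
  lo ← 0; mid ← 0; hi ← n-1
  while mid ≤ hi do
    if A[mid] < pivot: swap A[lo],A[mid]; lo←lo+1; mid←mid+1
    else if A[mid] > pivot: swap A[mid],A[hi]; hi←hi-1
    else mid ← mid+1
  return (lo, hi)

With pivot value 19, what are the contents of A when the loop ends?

lo=0 mid=0 hi=8
10<19: swap(0,0), lo=1 mid=1 ⇒ [10,9,5,11,16,17,15,19,18]
9<19: swap(1,1), lo=2 mid=2 ⇒ [10,9,5,11,16,17,15,19,18]
5<19: swap(2,2), lo=3 mid=3 ⇒ [10,9,5,11,16,17,15,19,18]
11<19: swap(3,3), lo=4 mid=4 ⇒ [10,9,5,11,16,17,15,19,18]
16<19: swap(4,4), lo=5 mid=5 ⇒ [10,9,5,11,16,17,15,19,18]
17<19: swap(5,5), lo=6 mid=6 ⇒ [10,9,5,11,16,17,15,19,18]
15<19: swap(6,6), lo=7 mid=7 ⇒ [10,9,5,11,16,17,15,19,18]
19=19: mid=8
18<19: swap(7,8), lo=8 mid=9 ⇒ [10,9,5,11,16,17,15,18,19]
done. lo=8 hi=8; A=[10,9,5,11,16,17,15,18,19]

[10,9,5,11,16,17,15,18,19]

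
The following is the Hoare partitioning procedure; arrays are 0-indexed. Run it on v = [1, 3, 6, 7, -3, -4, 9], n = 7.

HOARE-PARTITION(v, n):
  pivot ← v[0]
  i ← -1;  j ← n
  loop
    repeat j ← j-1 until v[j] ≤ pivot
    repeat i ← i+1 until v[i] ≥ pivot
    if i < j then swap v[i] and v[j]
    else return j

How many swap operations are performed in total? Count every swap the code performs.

pivot=1
j stops at 5 (-4), i stops at 0 (1); swap ⇒ [-4, 3, 6, 7, -3, 1, 9]
j stops at 4 (-3), i stops at 1 (3); swap ⇒ [-4, -3, 6, 7, 3, 1, 9]
j stops at 1, i stops at 2; i≥j ⇒ return 1. v=[-4, -3, 6, 7, 3, 1, 9]

2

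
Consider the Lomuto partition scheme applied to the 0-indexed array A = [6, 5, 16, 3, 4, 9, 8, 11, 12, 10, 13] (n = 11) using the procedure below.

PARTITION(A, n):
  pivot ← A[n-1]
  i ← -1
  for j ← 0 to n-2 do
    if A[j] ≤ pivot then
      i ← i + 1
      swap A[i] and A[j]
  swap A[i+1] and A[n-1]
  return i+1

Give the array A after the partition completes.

pivot = A[10] = 13; i = -1
j=0: A[0]=6 ≤ 13 → i=0, swap A[0],A[0] (no change) → [6, 5, 16, 3, 4, 9, 8, 11, 12, 10, 13]
j=1: A[1]=5 ≤ 13 → i=1, swap A[1],A[1] (no change) → [6, 5, 16, 3, 4, 9, 8, 11, 12, 10, 13]
j=2: A[2]=16 > 13 → no swap
j=3: A[3]=3 ≤ 13 → i=2, swap A[2],A[3] → [6, 5, 3, 16, 4, 9, 8, 11, 12, 10, 13]
j=4: A[4]=4 ≤ 13 → i=3, swap A[3],A[4] → [6, 5, 3, 4, 16, 9, 8, 11, 12, 10, 13]
j=5: A[5]=9 ≤ 13 → i=4, swap A[4],A[5] → [6, 5, 3, 4, 9, 16, 8, 11, 12, 10, 13]
j=6: A[6]=8 ≤ 13 → i=5, swap A[5],A[6] → [6, 5, 3, 4, 9, 8, 16, 11, 12, 10, 13]
j=7: A[7]=11 ≤ 13 → i=6, swap A[6],A[7] → [6, 5, 3, 4, 9, 8, 11, 16, 12, 10, 13]
j=8: A[8]=12 ≤ 13 → i=7, swap A[7],A[8] → [6, 5, 3, 4, 9, 8, 11, 12, 16, 10, 13]
j=9: A[9]=10 ≤ 13 → i=8, swap A[8],A[9] → [6, 5, 3, 4, 9, 8, 11, 12, 10, 16, 13]
final swap A[9],A[10] → [6, 5, 3, 4, 9, 8, 11, 12, 10, 13, 16]; return 9

[6, 5, 3, 4, 9, 8, 11, 12, 10, 13, 16]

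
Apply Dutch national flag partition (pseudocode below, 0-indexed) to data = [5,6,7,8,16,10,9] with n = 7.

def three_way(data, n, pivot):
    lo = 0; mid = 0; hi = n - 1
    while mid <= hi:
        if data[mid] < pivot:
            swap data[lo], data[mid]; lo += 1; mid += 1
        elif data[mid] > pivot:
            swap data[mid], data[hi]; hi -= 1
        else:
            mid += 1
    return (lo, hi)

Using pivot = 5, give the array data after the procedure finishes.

pivot = 5; lo=0, mid=0, hi=6
data[mid]=5=5: mid=1
data[mid]=6>5: swap data[1],data[6]; hi=5 → [5,9,7,8,16,10,6]
data[mid]=9>5: swap data[1],data[5]; hi=4 → [5,10,7,8,16,9,6]
data[mid]=10>5: swap data[1],data[4]; hi=3 → [5,16,7,8,10,9,6]
data[mid]=16>5: swap data[1],data[3]; hi=2 → [5,8,7,16,10,9,6]
data[mid]=8>5: swap data[1],data[2]; hi=1 → [5,7,8,16,10,9,6]
data[mid]=7>5: swap data[1],data[1]; hi=0 → [5,7,8,16,10,9,6]
end: lo=0, hi=0; data = [5,7,8,16,10,9,6]

[5,7,8,16,10,9,6]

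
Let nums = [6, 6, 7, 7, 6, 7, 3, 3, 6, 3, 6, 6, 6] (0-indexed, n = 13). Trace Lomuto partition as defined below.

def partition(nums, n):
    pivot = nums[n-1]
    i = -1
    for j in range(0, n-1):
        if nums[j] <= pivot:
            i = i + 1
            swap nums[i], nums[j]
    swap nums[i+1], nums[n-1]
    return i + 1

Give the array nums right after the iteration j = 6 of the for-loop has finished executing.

pivot=6, i=-1
j=0: 6≤6, i=0, swap(0,0) ⇒ [6, 6, 7, 7, 6, 7, 3, 3, 6, 3, 6, 6, 6]
j=1: 6≤6, i=1, swap(1,1) ⇒ [6, 6, 7, 7, 6, 7, 3, 3, 6, 3, 6, 6, 6]
j=2: 7>6, skip
j=3: 7>6, skip
j=4: 6≤6, i=2, swap(2,4) ⇒ [6, 6, 6, 7, 7, 7, 3, 3, 6, 3, 6, 6, 6]
j=5: 7>6, skip
j=6: 3≤6, i=3, swap(3,6) ⇒ [6, 6, 6, 3, 7, 7, 7, 3, 6, 3, 6, 6, 6]
(after j=6) nums = [6, 6, 6, 3, 7, 7, 7, 3, 6, 3, 6, 6, 6]

[6, 6, 6, 3, 7, 7, 7, 3, 6, 3, 6, 6, 6]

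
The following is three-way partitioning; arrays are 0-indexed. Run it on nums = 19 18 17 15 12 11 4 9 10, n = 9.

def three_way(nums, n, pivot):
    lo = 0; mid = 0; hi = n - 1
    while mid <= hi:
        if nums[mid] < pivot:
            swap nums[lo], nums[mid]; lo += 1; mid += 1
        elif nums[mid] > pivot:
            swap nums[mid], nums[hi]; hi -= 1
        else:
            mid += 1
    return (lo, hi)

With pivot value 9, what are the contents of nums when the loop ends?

lo=0 mid=0 hi=8
19>9: swap(0,8), hi=7 ⇒ 10 18 17 15 12 11 4 9 19
10>9: swap(0,7), hi=6 ⇒ 9 18 17 15 12 11 4 10 19
9=9: mid=1
18>9: swap(1,6), hi=5 ⇒ 9 4 17 15 12 11 18 10 19
4<9: swap(0,1), lo=1 mid=2 ⇒ 4 9 17 15 12 11 18 10 19
17>9: swap(2,5), hi=4 ⇒ 4 9 11 15 12 17 18 10 19
11>9: swap(2,4), hi=3 ⇒ 4 9 12 15 11 17 18 10 19
12>9: swap(2,3), hi=2 ⇒ 4 9 15 12 11 17 18 10 19
15>9: swap(2,2), hi=1 ⇒ 4 9 15 12 11 17 18 10 19
done. lo=1 hi=1; nums=4 9 15 12 11 17 18 10 19

4 9 15 12 11 17 18 10 19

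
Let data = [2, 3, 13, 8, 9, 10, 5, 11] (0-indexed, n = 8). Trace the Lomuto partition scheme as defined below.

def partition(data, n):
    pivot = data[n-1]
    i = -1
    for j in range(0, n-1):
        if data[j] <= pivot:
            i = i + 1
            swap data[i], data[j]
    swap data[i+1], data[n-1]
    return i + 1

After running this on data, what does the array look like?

[2, 3, 8, 9, 10, 5, 11, 13]

pivot = data[7] = 11; i = -1
j=0: data[0]=2 ≤ 11 → i=0, swap data[0],data[0] (no change) → [2, 3, 13, 8, 9, 10, 5, 11]
j=1: data[1]=3 ≤ 11 → i=1, swap data[1],data[1] (no change) → [2, 3, 13, 8, 9, 10, 5, 11]
j=2: data[2]=13 > 11 → no swap
j=3: data[3]=8 ≤ 11 → i=2, swap data[2],data[3] → [2, 3, 8, 13, 9, 10, 5, 11]
j=4: data[4]=9 ≤ 11 → i=3, swap data[3],data[4] → [2, 3, 8, 9, 13, 10, 5, 11]
j=5: data[5]=10 ≤ 11 → i=4, swap data[4],data[5] → [2, 3, 8, 9, 10, 13, 5, 11]
j=6: data[6]=5 ≤ 11 → i=5, swap data[5],data[6] → [2, 3, 8, 9, 10, 5, 13, 11]
final swap data[6],data[7] → [2, 3, 8, 9, 10, 5, 11, 13]; return 6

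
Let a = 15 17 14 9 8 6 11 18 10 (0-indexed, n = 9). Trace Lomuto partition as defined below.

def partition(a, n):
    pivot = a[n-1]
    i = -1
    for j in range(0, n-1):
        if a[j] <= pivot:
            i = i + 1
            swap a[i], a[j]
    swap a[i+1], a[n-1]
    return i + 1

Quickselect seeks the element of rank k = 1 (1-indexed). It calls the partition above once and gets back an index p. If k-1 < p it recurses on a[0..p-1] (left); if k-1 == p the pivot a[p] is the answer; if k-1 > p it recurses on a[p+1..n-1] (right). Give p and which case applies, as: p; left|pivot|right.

3; left

pivot = a[8] = 10; i = -1
j=0: a[0]=15 > 10 → no swap
j=1: a[1]=17 > 10 → no swap
j=2: a[2]=14 > 10 → no swap
j=3: a[3]=9 ≤ 10 → i=0, swap a[0],a[3] → 9 17 14 15 8 6 11 18 10
j=4: a[4]=8 ≤ 10 → i=1, swap a[1],a[4] → 9 8 14 15 17 6 11 18 10
j=5: a[5]=6 ≤ 10 → i=2, swap a[2],a[5] → 9 8 6 15 17 14 11 18 10
j=6: a[6]=11 > 10 → no swap
j=7: a[7]=18 > 10 → no swap
final swap a[3],a[8] → 9 8 6 10 17 14 11 18 15; return 3
p = 3; k-1 = 0 < 3 ⇒ left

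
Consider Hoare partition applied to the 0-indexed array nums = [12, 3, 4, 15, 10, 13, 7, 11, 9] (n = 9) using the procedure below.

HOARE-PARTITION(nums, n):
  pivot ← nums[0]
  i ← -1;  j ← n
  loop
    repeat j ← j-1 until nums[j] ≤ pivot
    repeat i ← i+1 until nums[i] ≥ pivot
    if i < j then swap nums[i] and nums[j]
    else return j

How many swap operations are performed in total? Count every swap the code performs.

pivot = nums[0] = 12; i = -1, j = 9
j→8 (nums[8]=9≤12), i→0 (nums[0]=12≥12); i<j, swap → [9, 3, 4, 15, 10, 13, 7, 11, 12]
j→7 (nums[7]=11≤12), i→3 (nums[3]=15≥12); i<j, swap → [9, 3, 4, 11, 10, 13, 7, 15, 12]
j→6 (nums[6]=7≤12), i→5 (nums[5]=13≥12); i<j, swap → [9, 3, 4, 11, 10, 7, 13, 15, 12]
j→5, i→6; i≥j, return j=5. nums = [9, 3, 4, 11, 10, 7, 13, 15, 12]

3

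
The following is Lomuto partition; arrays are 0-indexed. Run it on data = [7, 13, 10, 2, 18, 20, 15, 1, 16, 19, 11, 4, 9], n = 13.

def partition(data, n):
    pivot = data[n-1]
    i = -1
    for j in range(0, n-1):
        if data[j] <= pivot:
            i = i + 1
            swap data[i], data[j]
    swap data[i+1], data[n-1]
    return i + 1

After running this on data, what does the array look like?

[7, 2, 1, 4, 9, 20, 15, 10, 16, 19, 11, 13, 18]

pivot = data[12] = 9; i = -1
j=0: data[0]=7 ≤ 9 → i=0, swap data[0],data[0] (no change) → [7, 13, 10, 2, 18, 20, 15, 1, 16, 19, 11, 4, 9]
j=1: data[1]=13 > 9 → no swap
j=2: data[2]=10 > 9 → no swap
j=3: data[3]=2 ≤ 9 → i=1, swap data[1],data[3] → [7, 2, 10, 13, 18, 20, 15, 1, 16, 19, 11, 4, 9]
j=4: data[4]=18 > 9 → no swap
j=5: data[5]=20 > 9 → no swap
j=6: data[6]=15 > 9 → no swap
j=7: data[7]=1 ≤ 9 → i=2, swap data[2],data[7] → [7, 2, 1, 13, 18, 20, 15, 10, 16, 19, 11, 4, 9]
j=8: data[8]=16 > 9 → no swap
j=9: data[9]=19 > 9 → no swap
j=10: data[10]=11 > 9 → no swap
j=11: data[11]=4 ≤ 9 → i=3, swap data[3],data[11] → [7, 2, 1, 4, 18, 20, 15, 10, 16, 19, 11, 13, 9]
final swap data[4],data[12] → [7, 2, 1, 4, 9, 20, 15, 10, 16, 19, 11, 13, 18]; return 4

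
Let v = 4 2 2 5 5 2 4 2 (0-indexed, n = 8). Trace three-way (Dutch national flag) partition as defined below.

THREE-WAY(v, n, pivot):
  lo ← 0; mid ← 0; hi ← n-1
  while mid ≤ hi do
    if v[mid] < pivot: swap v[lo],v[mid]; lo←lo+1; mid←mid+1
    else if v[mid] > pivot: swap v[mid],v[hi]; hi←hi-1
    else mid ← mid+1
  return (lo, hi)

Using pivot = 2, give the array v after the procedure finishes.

2 2 2 2 5 4 5 4

lo=0 mid=0 hi=7
4>2: swap(0,7), hi=6 ⇒ 2 2 2 5 5 2 4 4
2=2: mid=1
2=2: mid=2
2=2: mid=3
5>2: swap(3,6), hi=5 ⇒ 2 2 2 4 5 2 5 4
4>2: swap(3,5), hi=4 ⇒ 2 2 2 2 5 4 5 4
2=2: mid=4
5>2: swap(4,4), hi=3 ⇒ 2 2 2 2 5 4 5 4
done. lo=0 hi=3; v=2 2 2 2 5 4 5 4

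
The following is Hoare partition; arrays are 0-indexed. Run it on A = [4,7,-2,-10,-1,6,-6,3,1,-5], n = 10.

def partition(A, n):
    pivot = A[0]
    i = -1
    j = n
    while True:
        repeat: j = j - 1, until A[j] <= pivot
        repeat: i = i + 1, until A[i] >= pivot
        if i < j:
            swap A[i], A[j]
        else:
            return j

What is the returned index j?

6

pivot = A[0] = 4; i = -1, j = 10
j→9 (A[9]=-5≤4), i→0 (A[0]=4≥4); i<j, swap → [-5,7,-2,-10,-1,6,-6,3,1,4]
j→8 (A[8]=1≤4), i→1 (A[1]=7≥4); i<j, swap → [-5,1,-2,-10,-1,6,-6,3,7,4]
j→7 (A[7]=3≤4), i→5 (A[5]=6≥4); i<j, swap → [-5,1,-2,-10,-1,3,-6,6,7,4]
j→6, i→7; i≥j, return j=6. A = [-5,1,-2,-10,-1,3,-6,6,7,4]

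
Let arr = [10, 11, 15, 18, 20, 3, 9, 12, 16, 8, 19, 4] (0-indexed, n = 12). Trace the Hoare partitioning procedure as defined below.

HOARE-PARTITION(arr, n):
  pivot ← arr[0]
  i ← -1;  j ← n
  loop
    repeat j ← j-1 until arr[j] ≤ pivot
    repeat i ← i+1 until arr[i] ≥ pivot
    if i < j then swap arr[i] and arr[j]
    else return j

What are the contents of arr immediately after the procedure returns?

pivot=10
j stops at 11 (4), i stops at 0 (10); swap ⇒ [4, 11, 15, 18, 20, 3, 9, 12, 16, 8, 19, 10]
j stops at 9 (8), i stops at 1 (11); swap ⇒ [4, 8, 15, 18, 20, 3, 9, 12, 16, 11, 19, 10]
j stops at 6 (9), i stops at 2 (15); swap ⇒ [4, 8, 9, 18, 20, 3, 15, 12, 16, 11, 19, 10]
j stops at 5 (3), i stops at 3 (18); swap ⇒ [4, 8, 9, 3, 20, 18, 15, 12, 16, 11, 19, 10]
j stops at 3, i stops at 4; i≥j ⇒ return 3. arr=[4, 8, 9, 3, 20, 18, 15, 12, 16, 11, 19, 10]

[4, 8, 9, 3, 20, 18, 15, 12, 16, 11, 19, 10]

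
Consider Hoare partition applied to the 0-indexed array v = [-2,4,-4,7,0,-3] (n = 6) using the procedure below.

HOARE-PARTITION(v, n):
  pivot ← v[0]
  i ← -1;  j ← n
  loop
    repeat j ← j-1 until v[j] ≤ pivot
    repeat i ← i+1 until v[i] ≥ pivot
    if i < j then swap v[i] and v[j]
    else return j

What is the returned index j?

1

pivot=-2
j stops at 5 (-3), i stops at 0 (-2); swap ⇒ [-3,4,-4,7,0,-2]
j stops at 2 (-4), i stops at 1 (4); swap ⇒ [-3,-4,4,7,0,-2]
j stops at 1, i stops at 2; i≥j ⇒ return 1. v=[-3,-4,4,7,0,-2]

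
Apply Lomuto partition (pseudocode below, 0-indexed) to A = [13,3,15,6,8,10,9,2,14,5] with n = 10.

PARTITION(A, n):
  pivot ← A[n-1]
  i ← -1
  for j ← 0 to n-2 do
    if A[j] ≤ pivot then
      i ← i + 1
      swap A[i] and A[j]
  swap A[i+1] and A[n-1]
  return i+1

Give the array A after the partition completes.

pivot = A[9] = 5; i = -1
j=0: A[0]=13 > 5 → no swap
j=1: A[1]=3 ≤ 5 → i=0, swap A[0],A[1] → [3,13,15,6,8,10,9,2,14,5]
j=2: A[2]=15 > 5 → no swap
j=3: A[3]=6 > 5 → no swap
j=4: A[4]=8 > 5 → no swap
j=5: A[5]=10 > 5 → no swap
j=6: A[6]=9 > 5 → no swap
j=7: A[7]=2 ≤ 5 → i=1, swap A[1],A[7] → [3,2,15,6,8,10,9,13,14,5]
j=8: A[8]=14 > 5 → no swap
final swap A[2],A[9] → [3,2,5,6,8,10,9,13,14,15]; return 2

[3,2,5,6,8,10,9,13,14,15]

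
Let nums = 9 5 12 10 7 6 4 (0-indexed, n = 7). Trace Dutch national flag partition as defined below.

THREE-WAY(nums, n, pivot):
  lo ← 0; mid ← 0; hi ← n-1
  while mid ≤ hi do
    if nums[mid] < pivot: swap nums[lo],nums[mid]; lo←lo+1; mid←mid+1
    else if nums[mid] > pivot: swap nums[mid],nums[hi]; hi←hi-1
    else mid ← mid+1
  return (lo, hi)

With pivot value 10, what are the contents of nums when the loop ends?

9 5 4 7 6 10 12

pivot = 10; lo=0, mid=0, hi=6
nums[mid]=9<10: swap nums[0],nums[0]; lo=1,mid=1 → 9 5 12 10 7 6 4
nums[mid]=5<10: swap nums[1],nums[1]; lo=2,mid=2 → 9 5 12 10 7 6 4
nums[mid]=12>10: swap nums[2],nums[6]; hi=5 → 9 5 4 10 7 6 12
nums[mid]=4<10: swap nums[2],nums[2]; lo=3,mid=3 → 9 5 4 10 7 6 12
nums[mid]=10=10: mid=4
nums[mid]=7<10: swap nums[3],nums[4]; lo=4,mid=5 → 9 5 4 7 10 6 12
nums[mid]=6<10: swap nums[4],nums[5]; lo=5,mid=6 → 9 5 4 7 6 10 12
end: lo=5, hi=5; nums = 9 5 4 7 6 10 12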